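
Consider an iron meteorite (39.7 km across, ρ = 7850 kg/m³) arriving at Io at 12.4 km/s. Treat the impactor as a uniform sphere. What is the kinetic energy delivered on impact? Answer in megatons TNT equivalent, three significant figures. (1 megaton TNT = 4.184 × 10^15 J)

E ≈ 4.73 × 10^9 Mt TNT

d = 39700 m; v = 12400 m/s.
Mass m = (π/6) ρ d³ = (π/6) × 7850 × (39700)³ = 2.572 × 10^17 kg
E = ½ m v² = 0.5 × 2.572 × 10^17 × (12400)² = 1.977 × 10^25 J
   = 1.977 × 10^25 / 4.184×10^15 = 4.725 × 10^9 Mt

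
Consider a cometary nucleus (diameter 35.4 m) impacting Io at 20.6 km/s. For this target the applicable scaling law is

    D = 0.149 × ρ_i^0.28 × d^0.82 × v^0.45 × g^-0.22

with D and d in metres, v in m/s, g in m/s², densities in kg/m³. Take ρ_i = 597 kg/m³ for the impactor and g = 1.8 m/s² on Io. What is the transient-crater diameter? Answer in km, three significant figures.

D ≈ 1.28 km

In SI units: v = 20600 m/s.
ρ_i^0.28 = 597^0.28 = 5.988
d^0.82 = 35.4^0.82 = 18.63
v^0.45 = 20600^0.45 = 87.35
g^-0.22 = 1.8^-0.22 = 0.8787
D = 0.149 × 5.988 × 18.63 × 87.35 × 0.8787 = 1276 m
   = 1.276 km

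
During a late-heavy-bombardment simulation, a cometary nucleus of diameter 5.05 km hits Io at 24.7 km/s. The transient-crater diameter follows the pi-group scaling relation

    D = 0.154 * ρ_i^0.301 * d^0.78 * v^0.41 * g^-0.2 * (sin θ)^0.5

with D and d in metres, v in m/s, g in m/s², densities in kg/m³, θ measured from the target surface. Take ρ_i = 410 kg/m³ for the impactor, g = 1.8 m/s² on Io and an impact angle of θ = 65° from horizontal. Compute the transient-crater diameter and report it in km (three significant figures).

In SI units: d = 5050 m, v = 24700 m/s.
ρ_i^0.301 = 410^0.301 = 6.116
d^0.78 = 5050^0.78 = 773.7
v^0.41 = 24700^0.41 = 63.24
g^-0.2 = 1.8^-0.2 = 0.8891
(sin 65°)^0.5 = 0.9063^0.5 = 0.9520
D = 0.154 × 6.116 × 773.7 × 63.24 × 0.8891 × 0.9520 = 39007 m
   = 39.01 km

D ≈ 39.0 km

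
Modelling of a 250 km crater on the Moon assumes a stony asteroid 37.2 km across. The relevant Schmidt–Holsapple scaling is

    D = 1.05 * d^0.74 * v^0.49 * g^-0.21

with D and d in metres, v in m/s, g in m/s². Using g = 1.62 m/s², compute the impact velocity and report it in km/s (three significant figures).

v ≈ 14.5 km/s

Rearranging for v: v = [D / (1.05 · 37200^0.74 · 1.62^-0.21)]^(1/0.49).
D = 250000 m.
37200^0.74 = 2411
1.62^-0.21 = 0.9037
Denominator = 1.05 × 2411 × 0.9037 = 2288
D / 2288 = 250000 / 2288 = 109.3
v = 109.3^(1/0.49) = 109.3^2.0408 = 14468 m/s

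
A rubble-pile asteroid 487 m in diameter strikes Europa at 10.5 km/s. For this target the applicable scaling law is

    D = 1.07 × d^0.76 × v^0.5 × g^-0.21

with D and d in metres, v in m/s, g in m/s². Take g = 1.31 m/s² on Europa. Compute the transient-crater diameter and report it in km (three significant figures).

In SI units: v = 10500 m/s.
d^0.76 = 487^0.76 = 110.3
v^0.5 = 10500^0.5 = 102.5
g^-0.21 = 1.31^-0.21 = 0.9449
D = 1.07 × 110.3 × 102.5 × 0.9449 = 11431 m
   = 11.43 km

D ≈ 11.4 km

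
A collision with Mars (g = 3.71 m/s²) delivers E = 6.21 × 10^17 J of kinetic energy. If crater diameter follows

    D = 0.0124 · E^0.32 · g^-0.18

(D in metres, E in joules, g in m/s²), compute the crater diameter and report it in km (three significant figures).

E^0.32 = (6.21 × 10^17)^0.32 = 4.941 × 10^5
g^-0.18 = 3.71^-0.18 = 0.7898
D = 0.0124 × 4.941 × 10^5 × 0.7898 = 4839 m
   = 4.839 km

D ≈ 4.84 km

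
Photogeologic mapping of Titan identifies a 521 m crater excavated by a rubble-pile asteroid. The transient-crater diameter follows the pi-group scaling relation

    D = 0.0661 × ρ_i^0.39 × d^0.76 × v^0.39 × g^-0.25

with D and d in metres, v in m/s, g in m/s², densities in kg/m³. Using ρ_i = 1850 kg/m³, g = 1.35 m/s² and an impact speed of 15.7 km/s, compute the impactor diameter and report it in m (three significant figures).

d ≈ 21.9 m

Rearranging for d: d = [D / (0.0661 · 1850^0.39 · 15700^0.39 · 1.35^-0.25)]^(1/0.76).
1850^0.39 = 18.80
15700^0.39 = 43.29
1.35^-0.25 = 0.9277
Denominator = 0.0661 × 18.80 × 43.29 × 0.9277 = 49.91
D / 49.91 = 521 / 49.91 = 10.44
d = 10.44^(1/0.76) = 10.44^1.3158 = 21.90 m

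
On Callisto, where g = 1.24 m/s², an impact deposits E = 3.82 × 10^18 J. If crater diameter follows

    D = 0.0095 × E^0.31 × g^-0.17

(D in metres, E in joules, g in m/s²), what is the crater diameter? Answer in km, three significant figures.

E^0.31 = (3.82 × 10^18)^0.31 = 5.760 × 10^5
g^-0.17 = 1.24^-0.17 = 0.9641
D = 0.0095 × 5.760 × 10^5 × 0.9641 = 5276 m
   = 5.276 km

D ≈ 5.28 km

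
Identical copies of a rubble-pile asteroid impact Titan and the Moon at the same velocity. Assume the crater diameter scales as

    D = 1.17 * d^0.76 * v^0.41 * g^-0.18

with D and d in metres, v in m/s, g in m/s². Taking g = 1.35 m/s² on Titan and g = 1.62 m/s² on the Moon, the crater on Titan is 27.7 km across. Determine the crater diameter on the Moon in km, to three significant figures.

All impactor-dependent factors cancel in the ratio, leaving D_Moon/D_Titan = (g_Moon/g_Titan)^-0.18.
(1.62/1.35)^-0.18 = 1.200^-0.18 = 0.9677
D_Moon = 0.9677 × 27.7 km = 26.8 km

D ≈ 26.8 km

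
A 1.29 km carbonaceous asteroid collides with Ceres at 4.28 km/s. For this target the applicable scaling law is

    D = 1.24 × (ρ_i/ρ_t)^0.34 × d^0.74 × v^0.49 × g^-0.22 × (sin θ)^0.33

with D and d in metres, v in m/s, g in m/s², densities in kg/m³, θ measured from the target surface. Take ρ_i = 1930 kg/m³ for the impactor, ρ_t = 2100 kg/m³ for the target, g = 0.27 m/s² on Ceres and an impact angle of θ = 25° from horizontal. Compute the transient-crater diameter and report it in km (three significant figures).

In SI units: d = 1290 m, v = 4280 m/s.
(ρ_i/ρ_t)^0.34 = (1930/2100)^0.34 = 0.9717
d^0.74 = 1290^0.74 = 200.4
v^0.49 = 4280^0.49 = 60.17
g^-0.22 = 0.27^-0.22 = 1.334
(sin 25°)^0.33 = 0.4226^0.33 = 0.7526
D = 1.24 × 0.9717 × 200.4 × 60.17 × 1.334 × 0.7526 = 14587 m
   = 14.59 km

D ≈ 14.6 km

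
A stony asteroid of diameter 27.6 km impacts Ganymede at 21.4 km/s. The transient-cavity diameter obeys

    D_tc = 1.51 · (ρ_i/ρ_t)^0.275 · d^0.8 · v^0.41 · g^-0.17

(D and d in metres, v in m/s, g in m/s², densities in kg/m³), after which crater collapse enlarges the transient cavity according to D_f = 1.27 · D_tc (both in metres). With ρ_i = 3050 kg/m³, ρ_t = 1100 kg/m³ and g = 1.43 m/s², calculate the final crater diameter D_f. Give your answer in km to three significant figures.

In SI: d = 27600 m, v = 21400 m/s.
(ρ_i/ρ_t)^0.275 = (3050/1100)^0.275 = 1.324
d^0.8 = 27600^0.8 = 3570
v^0.41 = 21400^0.41 = 59.63
g^-0.17 = 1.43^-0.17 = 0.9410
D_tc = 1.51 × 1.324 × 3570 × 59.63 × 0.9410 = 4.005 × 10^5 m
D_f = 1.27 × 4.005 × 10^5 = 5.086 × 10^5 m
     = 508.6 km

D_f ≈ 509 km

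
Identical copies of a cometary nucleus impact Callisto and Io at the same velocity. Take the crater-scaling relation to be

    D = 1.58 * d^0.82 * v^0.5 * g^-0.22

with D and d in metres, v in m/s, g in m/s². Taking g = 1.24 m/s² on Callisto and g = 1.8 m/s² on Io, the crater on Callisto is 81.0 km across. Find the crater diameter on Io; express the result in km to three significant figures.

D ≈ 74.6 km

All impactor-dependent factors cancel in the ratio, leaving D_Io/D_Callisto = (g_Io/g_Callisto)^-0.22.
(1.8/1.24)^-0.22 = 1.452^-0.22 = 0.9212
D_Io = 0.9212 × 81.0 km = 74.6 km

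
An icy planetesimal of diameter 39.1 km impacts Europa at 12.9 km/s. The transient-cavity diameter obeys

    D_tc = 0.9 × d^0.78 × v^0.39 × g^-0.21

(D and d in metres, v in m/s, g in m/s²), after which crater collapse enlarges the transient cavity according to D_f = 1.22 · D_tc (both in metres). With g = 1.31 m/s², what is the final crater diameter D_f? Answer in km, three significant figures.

D_f ≈ 159 km

In SI: d = 39100 m, v = 12900 m/s.
d^0.78 = 39100^0.78 = 3819
v^0.39 = 12900^0.39 = 40.10
g^-0.21 = 1.31^-0.21 = 0.9449
D_tc = 0.9 × 3819 × 40.10 × 0.9449 = 1.302 × 10^5 m
D_f = 1.22 × 1.302 × 10^5 = 1.588 × 10^5 m
     = 158.8 km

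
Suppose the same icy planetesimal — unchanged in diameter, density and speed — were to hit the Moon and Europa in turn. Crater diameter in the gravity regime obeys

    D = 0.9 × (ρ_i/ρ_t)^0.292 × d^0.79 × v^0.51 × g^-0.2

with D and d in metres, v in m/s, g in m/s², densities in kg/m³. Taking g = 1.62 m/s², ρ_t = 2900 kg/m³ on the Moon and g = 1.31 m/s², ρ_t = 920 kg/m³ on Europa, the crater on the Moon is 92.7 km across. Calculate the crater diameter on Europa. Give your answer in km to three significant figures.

The impactor-only factors (d, v, ρ_i) cancel in the ratio, leaving D_Europa/D_Moon = (g_Europa/g_Moon)^-0.2 · (ρ_t,Moon/ρ_t,Europa)^0.292.
(1.31/1.62)^-0.2 = 0.8086^-0.2 = 1.043
(2900/920)^0.292 = 3.152^0.292 = 1.398
Ratio = 1.043 × 1.398 = 1.458
D_Europa = 1.458 × 92.7 km = 135 km

D ≈ 135 km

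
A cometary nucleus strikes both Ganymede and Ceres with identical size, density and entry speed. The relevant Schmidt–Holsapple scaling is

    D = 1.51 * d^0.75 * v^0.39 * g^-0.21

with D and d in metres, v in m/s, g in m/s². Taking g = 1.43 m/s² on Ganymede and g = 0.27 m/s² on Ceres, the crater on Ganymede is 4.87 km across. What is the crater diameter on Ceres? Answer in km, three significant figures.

All impactor-dependent factors cancel in the ratio, leaving D_Ceres/D_Ganymede = (g_Ceres/g_Ganymede)^-0.21.
(0.27/1.43)^-0.21 = 0.1888^-0.21 = 1.419
D_Ceres = 1.419 × 4.87 km = 6.91 km

D ≈ 6.91 km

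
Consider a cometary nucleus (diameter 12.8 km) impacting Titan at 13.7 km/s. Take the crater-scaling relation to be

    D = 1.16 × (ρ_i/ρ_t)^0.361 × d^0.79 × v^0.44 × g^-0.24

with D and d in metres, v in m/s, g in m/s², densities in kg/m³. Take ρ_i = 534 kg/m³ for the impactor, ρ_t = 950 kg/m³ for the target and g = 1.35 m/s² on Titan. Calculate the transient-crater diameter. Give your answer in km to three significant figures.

In SI units: d = 12800 m, v = 13700 m/s.
(ρ_i/ρ_t)^0.361 = (534/950)^0.361 = 0.8122
d^0.79 = 12800^0.79 = 1757
v^0.44 = 13700^0.44 = 66.09
g^-0.24 = 1.35^-0.24 = 0.9305
D = 1.16 × 0.8122 × 1757 × 66.09 × 0.9305 = 1.018 × 10^5 m
   = 101.8 km

D ≈ 102 km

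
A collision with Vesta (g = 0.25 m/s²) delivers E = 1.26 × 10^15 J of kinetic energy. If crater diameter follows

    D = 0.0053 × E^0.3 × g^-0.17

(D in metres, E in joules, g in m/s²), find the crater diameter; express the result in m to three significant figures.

E^0.3 = (1.26 × 10^15)^0.3 = 3.389 × 10^4
g^-0.17 = 0.25^-0.17 = 1.266
D = 0.0053 × 3.389 × 10^4 × 1.266 = 227.4 m

D ≈ 227 m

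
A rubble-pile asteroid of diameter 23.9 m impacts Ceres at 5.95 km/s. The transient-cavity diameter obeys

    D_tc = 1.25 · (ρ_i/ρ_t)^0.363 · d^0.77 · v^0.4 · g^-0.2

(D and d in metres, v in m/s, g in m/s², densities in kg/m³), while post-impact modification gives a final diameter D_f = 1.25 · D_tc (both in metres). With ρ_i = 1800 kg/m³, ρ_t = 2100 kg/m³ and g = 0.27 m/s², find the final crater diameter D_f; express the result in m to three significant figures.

v = 5950 m/s.
(ρ_i/ρ_t)^0.363 = (1800/2100)^0.363 = 0.9456
d^0.77 = 23.9^0.77 = 11.52
v^0.4 = 5950^0.4 = 32.34
g^-0.2 = 0.27^-0.2 = 1.299
D_tc = 1.25 × 0.9456 × 11.52 × 32.34 × 1.299 = 572.0 m
D_f = 1.25 × 572.0 = 715.0 m

D_f ≈ 715 m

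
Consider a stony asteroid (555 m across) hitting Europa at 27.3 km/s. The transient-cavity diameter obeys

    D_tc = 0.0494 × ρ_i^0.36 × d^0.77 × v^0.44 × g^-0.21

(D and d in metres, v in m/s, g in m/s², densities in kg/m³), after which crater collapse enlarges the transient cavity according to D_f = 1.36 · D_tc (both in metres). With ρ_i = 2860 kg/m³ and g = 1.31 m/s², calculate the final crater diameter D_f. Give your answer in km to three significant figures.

v = 27300 m/s.
ρ_i^0.36 = 2860^0.36 = 17.55
d^0.77 = 555^0.77 = 129.7
v^0.44 = 27300^0.44 = 89.52
g^-0.21 = 1.31^-0.21 = 0.9449
D_tc = 0.0494 × 17.55 × 129.7 × 89.52 × 0.9449 = 9512 m
D_f = 1.36 × 9512 = 12936 m
     = 12.94 km

D_f ≈ 12.9 km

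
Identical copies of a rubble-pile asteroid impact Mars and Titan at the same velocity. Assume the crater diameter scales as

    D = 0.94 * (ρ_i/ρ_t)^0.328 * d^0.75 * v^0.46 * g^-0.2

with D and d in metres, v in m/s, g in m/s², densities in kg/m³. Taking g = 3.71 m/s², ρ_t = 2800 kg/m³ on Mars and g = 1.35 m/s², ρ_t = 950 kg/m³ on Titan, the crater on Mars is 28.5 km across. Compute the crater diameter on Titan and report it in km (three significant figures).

The impactor-only factors (d, v, ρ_i) cancel in the ratio, leaving D_Titan/D_Mars = (g_Titan/g_Mars)^-0.2 · (ρ_t,Mars/ρ_t,Titan)^0.328.
(1.35/3.71)^-0.2 = 0.3639^-0.2 = 1.224
(2800/950)^0.328 = 2.947^0.328 = 1.425
Ratio = 1.224 × 1.425 = 1.744
D_Titan = 1.744 × 28.5 km = 49.7 km

D ≈ 49.7 km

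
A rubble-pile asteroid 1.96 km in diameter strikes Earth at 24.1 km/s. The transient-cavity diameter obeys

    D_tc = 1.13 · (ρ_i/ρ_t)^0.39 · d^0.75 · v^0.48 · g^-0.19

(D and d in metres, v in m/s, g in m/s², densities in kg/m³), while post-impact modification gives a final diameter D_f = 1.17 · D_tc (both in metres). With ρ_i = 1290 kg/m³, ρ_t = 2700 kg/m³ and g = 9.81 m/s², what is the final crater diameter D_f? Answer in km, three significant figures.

D_f ≈ 24.0 km

In SI: d = 1960 m, v = 24100 m/s.
(ρ_i/ρ_t)^0.39 = (1290/2700)^0.39 = 0.7497
d^0.75 = 1960^0.75 = 294.6
v^0.48 = 24100^0.48 = 126.9
g^-0.19 = 9.81^-0.19 = 0.6480
D_tc = 1.13 × 0.7497 × 294.6 × 126.9 × 0.6480 = 20520 m
D_f = 1.17 × 20520 = 24008 m
     = 24.01 km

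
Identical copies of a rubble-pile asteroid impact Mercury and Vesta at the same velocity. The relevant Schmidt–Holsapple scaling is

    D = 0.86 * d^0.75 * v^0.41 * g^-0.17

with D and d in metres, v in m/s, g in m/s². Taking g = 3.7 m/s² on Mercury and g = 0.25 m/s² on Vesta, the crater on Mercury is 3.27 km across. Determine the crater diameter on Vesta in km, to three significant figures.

All impactor-dependent factors cancel in the ratio, leaving D_Vesta/D_Mercury = (g_Vesta/g_Mercury)^-0.17.
(0.25/3.7)^-0.17 = 0.06757^-0.17 = 1.581
D_Vesta = 1.581 × 3.27 km = 5.17 km

D ≈ 5.17 km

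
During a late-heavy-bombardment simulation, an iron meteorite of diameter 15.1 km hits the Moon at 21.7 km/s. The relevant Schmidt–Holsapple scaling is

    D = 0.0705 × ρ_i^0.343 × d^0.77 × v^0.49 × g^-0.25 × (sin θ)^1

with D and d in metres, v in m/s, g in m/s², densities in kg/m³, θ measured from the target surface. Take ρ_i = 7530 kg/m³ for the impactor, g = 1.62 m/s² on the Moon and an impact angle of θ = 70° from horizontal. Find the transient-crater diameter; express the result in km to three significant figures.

In SI units: d = 15100 m, v = 21700 m/s.
ρ_i^0.343 = 7530^0.343 = 21.37
d^0.77 = 15100^0.77 = 1651
v^0.49 = 21700^0.49 = 133.3
g^-0.25 = 1.62^-0.25 = 0.8864
(sin 70°)^1 = 0.9397^1 = 0.9397
D = 0.0705 × 21.37 × 1651 × 133.3 × 0.8864 × 0.9397 = 2.762 × 10^5 m
   = 276.2 km

D ≈ 276 km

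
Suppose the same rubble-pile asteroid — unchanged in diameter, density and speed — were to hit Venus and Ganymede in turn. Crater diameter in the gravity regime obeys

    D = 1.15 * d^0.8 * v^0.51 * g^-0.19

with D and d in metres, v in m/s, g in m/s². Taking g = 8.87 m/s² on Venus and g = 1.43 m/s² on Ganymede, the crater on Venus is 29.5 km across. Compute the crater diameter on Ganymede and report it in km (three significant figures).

All impactor-dependent factors cancel in the ratio, leaving D_Ganymede/D_Venus = (g_Ganymede/g_Venus)^-0.19.
(1.43/8.87)^-0.19 = 0.1612^-0.19 = 1.414
D_Ganymede = 1.414 × 29.5 km = 41.7 km

D ≈ 41.7 km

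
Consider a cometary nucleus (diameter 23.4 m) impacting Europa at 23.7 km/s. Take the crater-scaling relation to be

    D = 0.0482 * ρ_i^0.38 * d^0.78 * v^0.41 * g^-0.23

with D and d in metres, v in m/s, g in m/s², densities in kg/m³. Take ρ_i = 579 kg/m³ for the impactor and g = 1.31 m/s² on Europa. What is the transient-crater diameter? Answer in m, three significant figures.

In SI units: v = 23700 m/s.
ρ_i^0.38 = 579^0.38 = 11.22
d^0.78 = 23.4^0.78 = 11.69
v^0.41 = 23700^0.41 = 62.18
g^-0.23 = 1.31^-0.23 = 0.9398
D = 0.0482 × 11.22 × 11.69 × 62.18 × 0.9398 = 369.4 m

D ≈ 369 m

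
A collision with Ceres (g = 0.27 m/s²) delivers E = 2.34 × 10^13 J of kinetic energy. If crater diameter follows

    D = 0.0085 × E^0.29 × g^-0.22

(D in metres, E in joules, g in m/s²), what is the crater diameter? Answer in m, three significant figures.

D ≈ 85.4 m

E^0.29 = (2.34 × 10^13)^0.29 = 7.535 × 10^3
g^-0.22 = 0.27^-0.22 = 1.334
D = 0.0085 × 7.535 × 10^3 × 1.334 = 85.44 m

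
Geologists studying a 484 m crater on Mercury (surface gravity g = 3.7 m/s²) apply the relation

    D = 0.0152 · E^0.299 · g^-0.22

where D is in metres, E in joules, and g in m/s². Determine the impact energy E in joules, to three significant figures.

E ≈ 3.01 × 10^15 J

Rearranging: E = [D / (0.0152 · g^-0.22)]^(1/0.299).
g^-0.22 = 3.7^-0.22 = 0.7499
D / (0.0152 × 0.7499) = 484 / (0.01140) = 4.246 × 10^4
E = (4.246 × 10^4)^3.3445 = 3.008 × 10^15 J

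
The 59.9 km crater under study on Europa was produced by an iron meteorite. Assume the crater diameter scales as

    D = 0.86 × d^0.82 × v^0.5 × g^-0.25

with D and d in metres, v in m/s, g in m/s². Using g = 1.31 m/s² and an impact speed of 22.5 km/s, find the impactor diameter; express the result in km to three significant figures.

d ≈ 1.94 km

Rearranging for d: d = [D / (0.86 · 22500^0.5 · 1.31^-0.25)]^(1/0.82).
D = 59900 m.
22500^0.5 = 150.0
1.31^-0.25 = 0.9347
Denominator = 0.86 × 150.0 × 0.9347 = 120.6
D / 120.6 = 59900 / 120.6 = 496.7
d = 496.7^(1/0.82) = 496.7^1.2195 = 1940 m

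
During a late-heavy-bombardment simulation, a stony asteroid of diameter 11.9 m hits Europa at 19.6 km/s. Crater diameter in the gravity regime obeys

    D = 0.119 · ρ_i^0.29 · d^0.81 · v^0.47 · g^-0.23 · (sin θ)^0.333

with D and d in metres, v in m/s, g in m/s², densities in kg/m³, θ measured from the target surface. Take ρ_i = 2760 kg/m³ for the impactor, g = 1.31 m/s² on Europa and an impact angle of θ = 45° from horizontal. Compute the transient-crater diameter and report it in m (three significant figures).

In SI units: v = 19600 m/s.
ρ_i^0.29 = 2760^0.29 = 9.951
d^0.81 = 11.9^0.81 = 7.433
v^0.47 = 19600^0.47 = 104.1
g^-0.23 = 1.31^-0.23 = 0.9398
(sin 45°)^0.333 = 0.7071^0.333 = 0.8910
D = 0.119 × 9.951 × 7.433 × 104.1 × 0.9398 × 0.8910 = 767.3 m

D ≈ 767 m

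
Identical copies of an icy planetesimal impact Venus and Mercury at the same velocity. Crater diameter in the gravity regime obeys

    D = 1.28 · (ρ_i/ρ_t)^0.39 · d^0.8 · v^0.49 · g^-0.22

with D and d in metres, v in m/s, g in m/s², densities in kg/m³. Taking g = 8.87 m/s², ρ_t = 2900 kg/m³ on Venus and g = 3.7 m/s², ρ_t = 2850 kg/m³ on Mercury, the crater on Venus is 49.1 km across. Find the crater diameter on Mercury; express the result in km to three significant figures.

D ≈ 59.9 km

The impactor-only factors (d, v, ρ_i) cancel in the ratio, leaving D_Mercury/D_Venus = (g_Mercury/g_Venus)^-0.22 · (ρ_t,Venus/ρ_t,Mercury)^0.39.
(3.7/8.87)^-0.22 = 0.4171^-0.22 = 1.212
(2900/2850)^0.39 = 1.018^0.39 = 1.007
Ratio = 1.212 × 1.007 = 1.220
D_Mercury = 1.220 × 49.1 km = 59.9 km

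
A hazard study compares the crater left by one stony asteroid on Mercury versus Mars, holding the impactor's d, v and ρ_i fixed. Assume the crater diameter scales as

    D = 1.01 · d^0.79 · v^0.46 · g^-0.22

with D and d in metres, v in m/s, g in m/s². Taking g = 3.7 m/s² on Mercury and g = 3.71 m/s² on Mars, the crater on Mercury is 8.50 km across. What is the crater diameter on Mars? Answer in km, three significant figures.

All impactor-dependent factors cancel in the ratio, leaving D_Mars/D_Mercury = (g_Mars/g_Mercury)^-0.22.
(3.71/3.7)^-0.22 = 1.003^-0.22 = 0.9993
D_Mars = 0.9993 × 8.50 km = 8.49 km

D ≈ 8.49 km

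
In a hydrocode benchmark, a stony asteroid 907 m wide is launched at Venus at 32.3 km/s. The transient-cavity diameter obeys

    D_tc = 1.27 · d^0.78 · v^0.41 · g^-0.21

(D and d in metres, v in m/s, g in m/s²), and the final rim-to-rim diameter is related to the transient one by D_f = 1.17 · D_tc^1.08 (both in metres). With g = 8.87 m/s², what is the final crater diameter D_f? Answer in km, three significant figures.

D_f ≈ 28.4 km

v = 32300 m/s.
d^0.78 = 907^0.78 = 202.7
v^0.41 = 32300^0.41 = 70.59
g^-0.21 = 8.87^-0.21 = 0.6323
D_tc = 1.27 × 202.7 × 70.59 × 0.6323 = 11490 m
D_f = 1.17 × (11490)^1.08 = 28401 m
     = 28.40 km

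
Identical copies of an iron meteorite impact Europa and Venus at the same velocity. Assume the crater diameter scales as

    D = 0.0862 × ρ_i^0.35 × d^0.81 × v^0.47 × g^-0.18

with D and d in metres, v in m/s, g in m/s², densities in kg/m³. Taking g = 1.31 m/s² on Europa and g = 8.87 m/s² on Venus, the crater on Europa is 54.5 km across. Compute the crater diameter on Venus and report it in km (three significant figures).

D ≈ 38.6 km

All impactor-dependent factors cancel in the ratio, leaving D_Venus/D_Europa = (g_Venus/g_Europa)^-0.18.
(8.87/1.31)^-0.18 = 6.771^-0.18 = 0.7087
D_Venus = 0.7087 × 54.5 km = 38.6 km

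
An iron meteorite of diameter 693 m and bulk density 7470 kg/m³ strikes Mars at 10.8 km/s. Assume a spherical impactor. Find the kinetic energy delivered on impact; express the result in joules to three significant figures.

v = 10800 m/s.
Mass m = (π/6) ρ d³ = (π/6) × 7470 × (693)³ = 1.302 × 10^12 kg
E = ½ m v² = 0.5 × 1.302 × 10^12 × (10800)² = 7.593 × 10^19 J

E ≈ 7.59 × 10^19 J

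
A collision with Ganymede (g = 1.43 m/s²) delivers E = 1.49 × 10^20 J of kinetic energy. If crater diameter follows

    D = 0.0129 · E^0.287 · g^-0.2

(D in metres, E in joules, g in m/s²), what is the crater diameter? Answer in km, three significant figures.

D ≈ 7.40 km

E^0.287 = (1.49 × 10^20)^0.287 = 6.162 × 10^5
g^-0.2 = 1.43^-0.2 = 0.9310
D = 0.0129 × 6.162 × 10^5 × 0.9310 = 7401 m
   = 7.401 km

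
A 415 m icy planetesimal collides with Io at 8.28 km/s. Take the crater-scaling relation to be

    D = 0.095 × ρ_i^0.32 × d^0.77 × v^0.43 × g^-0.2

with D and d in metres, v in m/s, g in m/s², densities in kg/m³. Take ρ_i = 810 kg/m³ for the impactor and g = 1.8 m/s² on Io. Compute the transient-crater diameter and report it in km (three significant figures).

D ≈ 3.61 km

In SI units: v = 8280 m/s.
ρ_i^0.32 = 810^0.32 = 8.525
d^0.77 = 415^0.77 = 103.7
v^0.43 = 8280^0.43 = 48.39
g^-0.2 = 1.8^-0.2 = 0.8891
D = 0.095 × 8.525 × 103.7 × 48.39 × 0.8891 = 3613 m
   = 3.613 km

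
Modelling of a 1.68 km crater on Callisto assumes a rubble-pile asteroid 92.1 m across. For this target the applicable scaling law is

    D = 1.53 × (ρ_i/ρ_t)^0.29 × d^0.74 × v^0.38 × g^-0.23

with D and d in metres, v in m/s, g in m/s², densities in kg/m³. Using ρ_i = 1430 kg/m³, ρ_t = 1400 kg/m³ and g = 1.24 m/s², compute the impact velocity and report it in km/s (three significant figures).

v ≈ 16.8 km/s

Rearranging for v: v = [D / (1.53 · (1430/1400)^0.29 · 92.1^0.74 · 1.24^-0.23)]^(1/0.38).
D = 1680 m.
(1430/1400)^0.29 = 1.006
92.1^0.74 = 28.42
1.24^-0.23 = 0.9517
Denominator = 1.53 × 1.006 × 28.42 × 0.9517 = 41.63
D / 41.63 = 1680 / 41.63 = 40.36
v = 40.36^(1/0.38) = 40.36^2.6316 = 16835 m/s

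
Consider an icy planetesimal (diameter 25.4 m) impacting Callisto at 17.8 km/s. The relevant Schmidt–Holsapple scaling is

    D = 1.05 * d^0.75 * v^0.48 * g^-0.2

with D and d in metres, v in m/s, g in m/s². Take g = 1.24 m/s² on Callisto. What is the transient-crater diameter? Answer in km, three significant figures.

D ≈ 1.25 km

In SI units: v = 17800 m/s.
d^0.75 = 25.4^0.75 = 11.31
v^0.48 = 17800^0.48 = 109.7
g^-0.2 = 1.24^-0.2 = 0.9579
D = 1.05 × 11.31 × 109.7 × 0.9579 = 1248 m
   = 1.248 km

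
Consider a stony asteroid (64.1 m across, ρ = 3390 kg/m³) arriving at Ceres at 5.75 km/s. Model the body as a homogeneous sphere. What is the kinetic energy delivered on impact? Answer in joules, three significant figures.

E ≈ 7.73 × 10^15 J

v = 5750 m/s.
Mass m = (π/6) ρ d³ = (π/6) × 3390 × (64.1)³ = 4.675 × 10^8 kg
E = ½ m v² = 0.5 × 4.675 × 10^8 × (5750)² = 7.728 × 10^15 J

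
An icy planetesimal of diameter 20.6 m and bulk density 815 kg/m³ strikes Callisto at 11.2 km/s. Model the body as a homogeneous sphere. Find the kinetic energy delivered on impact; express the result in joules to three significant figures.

v = 11200 m/s.
Mass m = (π/6) ρ d³ = (π/6) × 815 × (20.6)³ = 3.730 × 10^6 kg
E = ½ m v² = 0.5 × 3.730 × 10^6 × (11200)² = 2.339 × 10^14 J

E ≈ 2.34 × 10^14 J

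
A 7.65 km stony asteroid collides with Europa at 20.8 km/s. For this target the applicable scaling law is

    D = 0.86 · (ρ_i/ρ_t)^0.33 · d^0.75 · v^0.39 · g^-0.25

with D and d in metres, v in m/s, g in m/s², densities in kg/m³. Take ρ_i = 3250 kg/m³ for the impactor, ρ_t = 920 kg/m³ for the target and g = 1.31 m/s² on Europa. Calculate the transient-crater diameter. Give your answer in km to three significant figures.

In SI units: d = 7650 m, v = 20800 m/s.
(ρ_i/ρ_t)^0.33 = (3250/920)^0.33 = 1.517
d^0.75 = 7650^0.75 = 818.0
v^0.39 = 20800^0.39 = 48.31
g^-0.25 = 1.31^-0.25 = 0.9347
D = 0.86 × 1.517 × 818.0 × 48.31 × 0.9347 = 48189 m
   = 48.19 km

D ≈ 48.2 km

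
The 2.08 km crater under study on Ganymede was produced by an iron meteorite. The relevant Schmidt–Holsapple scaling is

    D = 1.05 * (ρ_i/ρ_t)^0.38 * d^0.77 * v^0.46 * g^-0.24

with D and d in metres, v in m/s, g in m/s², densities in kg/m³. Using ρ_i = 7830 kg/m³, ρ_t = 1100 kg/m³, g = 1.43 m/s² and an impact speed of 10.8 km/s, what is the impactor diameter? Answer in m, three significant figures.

d ≈ 31.6 m

Rearranging for d: d = [D / (1.05 · (7830/1100)^0.38 · 10800^0.46 · 1.43^-0.24)]^(1/0.77).
D = 2080 m.
(7830/1100)^0.38 = 2.108
10800^0.46 = 71.68
1.43^-0.24 = 0.9177
Denominator = 1.05 × 2.108 × 71.68 × 0.9177 = 145.6
D / 145.6 = 2080 / 145.6 = 14.29
d = 14.29^(1/0.77) = 14.29^1.2987 = 31.63 m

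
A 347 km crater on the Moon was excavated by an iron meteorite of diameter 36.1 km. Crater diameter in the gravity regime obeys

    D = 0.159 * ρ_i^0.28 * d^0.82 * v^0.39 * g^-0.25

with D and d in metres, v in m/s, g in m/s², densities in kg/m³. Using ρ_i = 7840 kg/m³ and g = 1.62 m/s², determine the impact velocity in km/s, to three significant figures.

Rearranging for v: v = [D / (0.159 · 7840^0.28 · 36100^0.82 · 1.62^-0.25)]^(1/0.39).
D = 347000 m.
7840^0.28 = 12.31
36100^0.82 = 5460
1.62^-0.25 = 0.8864
Denominator = 0.159 × 12.31 × 5460 × 0.8864 = 9473
D / 9473 = 347000 / 9473 = 36.63
v = 36.63^(1/0.39) = 36.63^2.5641 = 10229 m/s

v ≈ 10.2 km/s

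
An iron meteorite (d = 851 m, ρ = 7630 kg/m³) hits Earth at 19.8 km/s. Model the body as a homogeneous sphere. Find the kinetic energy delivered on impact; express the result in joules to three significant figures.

E ≈ 4.83 × 10^20 J

v = 19800 m/s.
Mass m = (π/6) ρ d³ = (π/6) × 7630 × (851)³ = 2.462 × 10^12 kg
E = ½ m v² = 0.5 × 2.462 × 10^12 × (19800)² = 4.826 × 10^20 J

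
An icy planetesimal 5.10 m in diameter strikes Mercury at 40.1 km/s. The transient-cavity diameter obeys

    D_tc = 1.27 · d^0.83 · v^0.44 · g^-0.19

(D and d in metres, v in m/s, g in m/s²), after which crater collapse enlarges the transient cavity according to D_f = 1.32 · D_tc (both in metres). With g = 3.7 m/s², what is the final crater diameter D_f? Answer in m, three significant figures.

D_f ≈ 536 m

v = 40100 m/s.
d^0.83 = 5.1^0.83 = 3.866
v^0.44 = 40100^0.44 = 106.0
g^-0.19 = 3.7^-0.19 = 0.7799
D_tc = 1.27 × 3.866 × 106.0 × 0.7799 = 405.9 m
D_f = 1.32 × 405.9 = 535.8 m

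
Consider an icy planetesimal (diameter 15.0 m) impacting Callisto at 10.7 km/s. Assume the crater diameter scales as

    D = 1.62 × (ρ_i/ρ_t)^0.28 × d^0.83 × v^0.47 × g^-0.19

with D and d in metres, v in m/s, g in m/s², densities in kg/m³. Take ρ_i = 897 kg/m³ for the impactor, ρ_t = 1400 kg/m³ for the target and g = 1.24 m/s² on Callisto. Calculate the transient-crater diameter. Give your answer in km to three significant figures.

In SI units: v = 10700 m/s.
(ρ_i/ρ_t)^0.28 = (897/1400)^0.28 = 0.8828
d^0.83 = 15^0.83 = 9.466
v^0.47 = 10700^0.47 = 78.31
g^-0.19 = 1.24^-0.19 = 0.9600
D = 1.62 × 0.8828 × 9.466 × 78.31 × 0.9600 = 1018 m
   = 1.018 km

D ≈ 1.02 km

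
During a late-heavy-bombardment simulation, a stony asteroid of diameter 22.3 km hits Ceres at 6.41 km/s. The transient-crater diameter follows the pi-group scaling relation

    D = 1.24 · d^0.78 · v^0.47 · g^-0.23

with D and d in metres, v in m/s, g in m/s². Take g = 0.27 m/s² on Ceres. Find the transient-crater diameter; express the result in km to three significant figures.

D ≈ 254 km

In SI units: d = 22300 m, v = 6410 m/s.
d^0.78 = 22300^0.78 = 2464
v^0.47 = 6410^0.47 = 61.55
g^-0.23 = 0.27^-0.23 = 1.351
D = 1.24 × 2464 × 61.55 × 1.351 = 2.541 × 10^5 m
   = 254.1 km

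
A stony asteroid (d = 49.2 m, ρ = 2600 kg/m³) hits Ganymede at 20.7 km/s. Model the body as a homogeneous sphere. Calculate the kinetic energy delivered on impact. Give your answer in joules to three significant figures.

v = 20700 m/s.
Mass m = (π/6) ρ d³ = (π/6) × 2600 × (49.2)³ = 1.621 × 10^8 kg
E = ½ m v² = 0.5 × 1.621 × 10^8 × (20700)² = 3.473 × 10^16 J

E ≈ 3.47 × 10^16 J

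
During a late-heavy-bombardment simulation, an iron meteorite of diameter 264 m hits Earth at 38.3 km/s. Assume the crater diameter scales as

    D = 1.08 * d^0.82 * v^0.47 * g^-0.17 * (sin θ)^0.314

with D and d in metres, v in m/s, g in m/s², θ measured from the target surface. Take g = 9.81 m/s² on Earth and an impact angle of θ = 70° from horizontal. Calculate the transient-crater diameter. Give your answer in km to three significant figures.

D ≈ 9.91 km

In SI units: v = 38300 m/s.
d^0.82 = 264^0.82 = 96.76
v^0.47 = 38300^0.47 = 142.6
g^-0.17 = 9.81^-0.17 = 0.6783
(sin 70°)^0.314 = 0.9397^0.314 = 0.9807
D = 1.08 × 96.76 × 142.6 × 0.6783 × 0.9807 = 9913 m
   = 9.913 km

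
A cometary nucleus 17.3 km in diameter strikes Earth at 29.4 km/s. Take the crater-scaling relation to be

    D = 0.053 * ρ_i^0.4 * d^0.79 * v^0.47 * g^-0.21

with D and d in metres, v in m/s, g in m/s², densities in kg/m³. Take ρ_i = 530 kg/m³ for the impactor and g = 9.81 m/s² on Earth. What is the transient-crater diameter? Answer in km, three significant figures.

In SI units: d = 17300 m, v = 29400 m/s.
ρ_i^0.4 = 530^0.4 = 12.29
d^0.79 = 17300^0.79 = 2229
v^0.47 = 29400^0.47 = 125.9
g^-0.21 = 9.81^-0.21 = 0.6191
D = 0.053 × 12.29 × 2229 × 125.9 × 0.6191 = 1.132 × 10^5 m
   = 113.2 km

D ≈ 113 km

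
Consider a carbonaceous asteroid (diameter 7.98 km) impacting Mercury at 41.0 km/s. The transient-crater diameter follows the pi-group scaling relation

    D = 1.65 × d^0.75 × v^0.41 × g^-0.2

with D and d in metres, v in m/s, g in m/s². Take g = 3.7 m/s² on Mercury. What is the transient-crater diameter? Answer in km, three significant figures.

In SI units: d = 7980 m, v = 41000 m/s.
d^0.75 = 7980^0.75 = 844.3
v^0.41 = 41000^0.41 = 77.85
g^-0.2 = 3.7^-0.2 = 0.7698
D = 1.65 × 844.3 × 77.85 × 0.7698 = 83487 m
   = 83.49 km

D ≈ 83.5 km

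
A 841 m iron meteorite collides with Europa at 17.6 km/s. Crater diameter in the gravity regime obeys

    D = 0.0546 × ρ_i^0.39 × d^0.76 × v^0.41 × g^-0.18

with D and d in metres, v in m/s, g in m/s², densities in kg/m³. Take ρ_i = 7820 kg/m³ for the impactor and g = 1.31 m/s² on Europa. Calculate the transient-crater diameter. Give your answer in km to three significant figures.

In SI units: v = 17600 m/s.
ρ_i^0.39 = 7820^0.39 = 32.99
d^0.76 = 841^0.76 = 167.0
v^0.41 = 17600^0.41 = 55.04
g^-0.18 = 1.31^-0.18 = 0.9526
D = 0.0546 × 32.99 × 167.0 × 55.04 × 0.9526 = 15772 m
   = 15.77 km

D ≈ 15.8 km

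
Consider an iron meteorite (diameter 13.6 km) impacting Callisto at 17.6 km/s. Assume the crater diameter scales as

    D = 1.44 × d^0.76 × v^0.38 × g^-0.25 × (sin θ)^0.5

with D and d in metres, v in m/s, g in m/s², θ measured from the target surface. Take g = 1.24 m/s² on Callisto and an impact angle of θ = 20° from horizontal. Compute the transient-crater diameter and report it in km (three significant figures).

In SI units: d = 13600 m, v = 17600 m/s.
d^0.76 = 13600^0.76 = 1385
v^0.38 = 17600^0.38 = 41.05
g^-0.25 = 1.24^-0.25 = 0.9476
(sin 20°)^0.5 = 0.3420^0.5 = 0.5848
D = 1.44 × 1385 × 41.05 × 0.9476 × 0.5848 = 45369 m
   = 45.37 km

D ≈ 45.4 km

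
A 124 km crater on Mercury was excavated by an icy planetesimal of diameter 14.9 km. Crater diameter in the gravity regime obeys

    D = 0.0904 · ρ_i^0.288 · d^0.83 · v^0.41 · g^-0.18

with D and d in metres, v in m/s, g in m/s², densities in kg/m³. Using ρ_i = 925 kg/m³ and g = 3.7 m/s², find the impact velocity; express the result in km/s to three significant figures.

Rearranging for v: v = [D / (0.0904 · 925^0.288 · 14900^0.83 · 3.7^-0.18)]^(1/0.41).
D = 124000 m.
925^0.288 = 7.149
14900^0.83 = 2909
3.7^-0.18 = 0.7902
Denominator = 0.0904 × 7.149 × 2909 × 0.7902 = 1486
D / 1486 = 124000 / 1486 = 83.45
v = 83.45^(1/0.41) = 83.45^2.439 = 48569 m/s

v ≈ 48.6 km/s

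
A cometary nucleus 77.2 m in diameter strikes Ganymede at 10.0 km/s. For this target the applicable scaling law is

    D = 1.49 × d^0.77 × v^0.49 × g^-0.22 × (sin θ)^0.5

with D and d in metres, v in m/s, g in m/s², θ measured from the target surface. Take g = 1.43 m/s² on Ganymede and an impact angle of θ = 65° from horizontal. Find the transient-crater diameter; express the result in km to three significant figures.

In SI units: v = 10000 m/s.
d^0.77 = 77.2^0.77 = 28.41
v^0.49 = 10000^0.49 = 91.20
g^-0.22 = 1.43^-0.22 = 0.9243
(sin 65°)^0.5 = 0.9063^0.5 = 0.9520
D = 1.49 × 28.41 × 91.20 × 0.9243 × 0.9520 = 3397 m
   = 3.397 km

D ≈ 3.40 km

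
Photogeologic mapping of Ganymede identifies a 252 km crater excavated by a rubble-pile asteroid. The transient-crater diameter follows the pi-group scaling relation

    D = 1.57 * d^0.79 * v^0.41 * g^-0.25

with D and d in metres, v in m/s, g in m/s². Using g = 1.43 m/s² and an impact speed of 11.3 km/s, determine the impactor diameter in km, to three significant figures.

Rearranging for d: d = [D / (1.57 · 11300^0.41 · 1.43^-0.25)]^(1/0.79).
D = 252000 m.
11300^0.41 = 45.89
1.43^-0.25 = 0.9145
Denominator = 1.57 × 45.89 × 0.9145 = 65.89
D / 65.89 = 252000 / 65.89 = 3825
d = 3825^(1/0.79) = 3825^1.2658 = 34268 m

d ≈ 34.3 km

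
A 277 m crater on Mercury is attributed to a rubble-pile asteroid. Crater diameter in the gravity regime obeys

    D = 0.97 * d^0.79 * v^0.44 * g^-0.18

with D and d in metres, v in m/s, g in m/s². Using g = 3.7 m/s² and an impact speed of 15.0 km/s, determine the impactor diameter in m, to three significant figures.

Rearranging for d: d = [D / (0.97 · 15000^0.44 · 3.7^-0.18)]^(1/0.79).
15000^0.44 = 68.78
3.7^-0.18 = 0.7902
Denominator = 0.97 × 68.78 × 0.7902 = 52.72
D / 52.72 = 277 / 52.72 = 5.254
d = 5.254^(1/0.79) = 5.254^1.2658 = 8.166 m

d ≈ 8.17 m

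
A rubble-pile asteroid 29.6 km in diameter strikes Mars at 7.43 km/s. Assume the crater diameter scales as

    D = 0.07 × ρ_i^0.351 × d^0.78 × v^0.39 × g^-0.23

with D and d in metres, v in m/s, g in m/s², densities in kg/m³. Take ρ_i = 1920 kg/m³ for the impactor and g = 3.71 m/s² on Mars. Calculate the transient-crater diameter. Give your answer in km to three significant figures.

In SI units: d = 29600 m, v = 7430 m/s.
ρ_i^0.351 = 1920^0.351 = 14.20
d^0.78 = 29600^0.78 = 3073
v^0.39 = 7430^0.39 = 32.34
g^-0.23 = 3.71^-0.23 = 0.7397
D = 0.07 × 14.20 × 3073 × 32.34 × 0.7397 = 73071 m
   = 73.07 km

D ≈ 73.1 km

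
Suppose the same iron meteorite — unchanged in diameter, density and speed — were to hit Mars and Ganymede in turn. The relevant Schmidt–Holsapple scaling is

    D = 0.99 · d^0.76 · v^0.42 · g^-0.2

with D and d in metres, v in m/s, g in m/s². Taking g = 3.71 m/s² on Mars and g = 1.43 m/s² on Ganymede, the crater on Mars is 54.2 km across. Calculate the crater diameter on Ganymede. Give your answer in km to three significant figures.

All impactor-dependent factors cancel in the ratio, leaving D_Ganymede/D_Mars = (g_Ganymede/g_Mars)^-0.2.
(1.43/3.71)^-0.2 = 0.3854^-0.2 = 1.210
D_Ganymede = 1.210 × 54.2 km = 65.6 km

D ≈ 65.6 km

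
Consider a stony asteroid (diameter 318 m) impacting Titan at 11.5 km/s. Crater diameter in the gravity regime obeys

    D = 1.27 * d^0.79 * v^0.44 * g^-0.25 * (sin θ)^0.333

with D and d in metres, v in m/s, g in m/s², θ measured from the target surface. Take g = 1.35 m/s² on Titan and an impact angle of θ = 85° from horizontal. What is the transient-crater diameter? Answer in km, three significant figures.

D ≈ 6.83 km

In SI units: v = 11500 m/s.
d^0.79 = 318^0.79 = 94.82
v^0.44 = 11500^0.44 = 61.19
g^-0.25 = 1.35^-0.25 = 0.9277
(sin 85°)^0.333 = 0.9962^0.333 = 0.9987
D = 1.27 × 94.82 × 61.19 × 0.9277 × 0.9987 = 6827 m
   = 6.827 km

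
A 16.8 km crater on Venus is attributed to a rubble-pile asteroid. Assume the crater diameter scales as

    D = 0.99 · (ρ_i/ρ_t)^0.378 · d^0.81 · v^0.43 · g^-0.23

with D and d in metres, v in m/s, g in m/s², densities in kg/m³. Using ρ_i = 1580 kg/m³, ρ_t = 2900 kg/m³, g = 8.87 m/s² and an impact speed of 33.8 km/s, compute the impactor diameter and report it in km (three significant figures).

Rearranging for d: d = [D / (0.99 · (1580/2900)^0.378 · 33800^0.43 · 8.87^-0.23)]^(1/0.81).
D = 16800 m.
(1580/2900)^0.378 = 0.7949
33800^0.43 = 88.60
8.87^-0.23 = 0.6053
Denominator = 0.99 × 0.7949 × 88.60 × 0.6053 = 42.20
D / 42.20 = 16800 / 42.20 = 398.1
d = 398.1^(1/0.81) = 398.1^1.2346 = 1622 m

d ≈ 1.62 km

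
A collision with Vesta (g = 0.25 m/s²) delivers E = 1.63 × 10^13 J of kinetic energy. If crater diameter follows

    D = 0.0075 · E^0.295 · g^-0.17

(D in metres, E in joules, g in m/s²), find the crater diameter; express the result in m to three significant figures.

E^0.295 = (1.63 × 10^13)^0.295 = 7.899 × 10^3
g^-0.17 = 0.25^-0.17 = 1.266
D = 0.0075 × 7.899 × 10^3 × 1.266 = 75.00 m

D ≈ 75.0 m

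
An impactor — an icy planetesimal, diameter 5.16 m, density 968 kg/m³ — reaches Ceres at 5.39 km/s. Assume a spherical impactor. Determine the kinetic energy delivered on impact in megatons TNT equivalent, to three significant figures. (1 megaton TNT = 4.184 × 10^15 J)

E ≈ 2.42 × 10^-4 Mt TNT

v = 5390 m/s.
Mass m = (π/6) ρ d³ = (π/6) × 968 × (5.16)³ = 6.963 × 10^4 kg
E = ½ m v² = 0.5 × 6.963 × 10^4 × (5390)² = 1.011 × 10^12 J
   = 1.011 × 10^12 / 4.184×10^15 = 2.416 × 10^-4 Mt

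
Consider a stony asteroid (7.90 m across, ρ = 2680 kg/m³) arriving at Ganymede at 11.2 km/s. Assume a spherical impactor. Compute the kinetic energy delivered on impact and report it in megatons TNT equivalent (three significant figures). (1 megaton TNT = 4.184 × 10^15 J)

E ≈ 0.0104 Mt TNT

v = 11200 m/s.
Mass m = (π/6) ρ d³ = (π/6) × 2680 × (7.9)³ = 6.919 × 10^5 kg
E = ½ m v² = 0.5 × 6.919 × 10^5 × (11200)² = 4.340 × 10^13 J
   = 4.340 × 10^13 / 4.184×10^15 = 0.01037 Mt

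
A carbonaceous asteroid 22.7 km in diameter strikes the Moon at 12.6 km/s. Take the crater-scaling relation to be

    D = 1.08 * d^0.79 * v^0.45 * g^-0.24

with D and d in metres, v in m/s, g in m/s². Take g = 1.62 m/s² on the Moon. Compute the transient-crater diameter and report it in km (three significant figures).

D ≈ 186 km

In SI units: d = 22700 m, v = 12600 m/s.
d^0.79 = 22700^0.79 = 2762
v^0.45 = 12600^0.45 = 70.01
g^-0.24 = 1.62^-0.24 = 0.8907
D = 1.08 × 2762 × 70.01 × 0.8907 = 1.860 × 10^5 m
   = 186.0 km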